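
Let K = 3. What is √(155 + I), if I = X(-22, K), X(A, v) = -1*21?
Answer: √134 ≈ 11.576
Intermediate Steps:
X(A, v) = -21
I = -21
√(155 + I) = √(155 - 21) = √134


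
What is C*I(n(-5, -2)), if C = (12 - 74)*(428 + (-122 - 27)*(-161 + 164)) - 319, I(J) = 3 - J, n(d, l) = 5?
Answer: -1718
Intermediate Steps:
C = 859 (C = -62*(428 - 149*3) - 319 = -62*(428 - 447) - 319 = -62*(-19) - 319 = 1178 - 319 = 859)
C*I(n(-5, -2)) = 859*(3 - 1*5) = 859*(3 - 5) = 859*(-2) = -1718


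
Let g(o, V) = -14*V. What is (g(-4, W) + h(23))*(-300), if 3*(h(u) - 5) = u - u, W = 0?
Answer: -1500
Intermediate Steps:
h(u) = 5 (h(u) = 5 + (u - u)/3 = 5 + (1/3)*0 = 5 + 0 = 5)
(g(-4, W) + h(23))*(-300) = (-14*0 + 5)*(-300) = (0 + 5)*(-300) = 5*(-300) = -1500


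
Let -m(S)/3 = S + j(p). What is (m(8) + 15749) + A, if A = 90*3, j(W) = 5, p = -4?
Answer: 15980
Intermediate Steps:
m(S) = -15 - 3*S (m(S) = -3*(S + 5) = -3*(5 + S) = -15 - 3*S)
A = 270
(m(8) + 15749) + A = ((-15 - 3*8) + 15749) + 270 = ((-15 - 24) + 15749) + 270 = (-39 + 15749) + 270 = 15710 + 270 = 15980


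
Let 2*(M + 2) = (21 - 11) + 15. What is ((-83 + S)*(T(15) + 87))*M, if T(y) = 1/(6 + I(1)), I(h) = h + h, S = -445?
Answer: -483021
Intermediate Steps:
M = 21/2 (M = -2 + ((21 - 11) + 15)/2 = -2 + (10 + 15)/2 = -2 + (½)*25 = -2 + 25/2 = 21/2 ≈ 10.500)
I(h) = 2*h
T(y) = ⅛ (T(y) = 1/(6 + 2*1) = 1/(6 + 2) = 1/8 = ⅛)
((-83 + S)*(T(15) + 87))*M = ((-83 - 445)*(⅛ + 87))*(21/2) = -528*697/8*(21/2) = -46002*21/2 = -483021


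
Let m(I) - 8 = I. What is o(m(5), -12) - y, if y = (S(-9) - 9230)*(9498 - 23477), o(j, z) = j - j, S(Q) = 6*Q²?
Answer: -122232376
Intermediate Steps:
m(I) = 8 + I
o(j, z) = 0
y = 122232376 (y = (6*(-9)² - 9230)*(9498 - 23477) = (6*81 - 9230)*(-13979) = (486 - 9230)*(-13979) = -8744*(-13979) = 122232376)
o(m(5), -12) - y = 0 - 1*122232376 = 0 - 122232376 = -122232376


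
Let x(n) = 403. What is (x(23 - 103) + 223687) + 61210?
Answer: 285300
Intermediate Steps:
(x(23 - 103) + 223687) + 61210 = (403 + 223687) + 61210 = 224090 + 61210 = 285300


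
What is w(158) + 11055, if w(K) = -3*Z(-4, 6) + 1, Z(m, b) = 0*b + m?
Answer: 11068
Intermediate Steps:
Z(m, b) = m (Z(m, b) = 0 + m = m)
w(K) = 13 (w(K) = -3*(-4) + 1 = 12 + 1 = 13)
w(158) + 11055 = 13 + 11055 = 11068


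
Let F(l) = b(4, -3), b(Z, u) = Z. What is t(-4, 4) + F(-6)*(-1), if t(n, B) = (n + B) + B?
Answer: 0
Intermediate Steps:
F(l) = 4
t(n, B) = n + 2*B (t(n, B) = (B + n) + B = n + 2*B)
t(-4, 4) + F(-6)*(-1) = (-4 + 2*4) + 4*(-1) = (-4 + 8) - 4 = 4 - 4 = 0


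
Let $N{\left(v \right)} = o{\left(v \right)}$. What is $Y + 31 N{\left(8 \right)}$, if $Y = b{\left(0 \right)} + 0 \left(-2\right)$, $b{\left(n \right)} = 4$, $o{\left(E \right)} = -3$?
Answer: $-89$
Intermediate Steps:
$N{\left(v \right)} = -3$
$Y = 4$ ($Y = 4 + 0 \left(-2\right) = 4 + 0 = 4$)
$Y + 31 N{\left(8 \right)} = 4 + 31 \left(-3\right) = 4 - 93 = -89$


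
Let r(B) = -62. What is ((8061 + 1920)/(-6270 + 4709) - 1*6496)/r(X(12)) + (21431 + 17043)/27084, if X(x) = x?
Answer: 1123518587/10569531 ≈ 106.30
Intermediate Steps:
((8061 + 1920)/(-6270 + 4709) - 1*6496)/r(X(12)) + (21431 + 17043)/27084 = ((8061 + 1920)/(-6270 + 4709) - 1*6496)/(-62) + (21431 + 17043)/27084 = (9981/(-1561) - 6496)*(-1/62) + 38474*(1/27084) = (9981*(-1/1561) - 6496)*(-1/62) + 19237/13542 = (-9981/1561 - 6496)*(-1/62) + 19237/13542 = -10150237/1561*(-1/62) + 19237/13542 = 327427/3122 + 19237/13542 = 1123518587/10569531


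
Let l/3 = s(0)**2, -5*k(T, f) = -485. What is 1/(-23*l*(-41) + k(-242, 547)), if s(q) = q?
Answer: 1/97 ≈ 0.010309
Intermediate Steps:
k(T, f) = 97 (k(T, f) = -1/5*(-485) = 97)
l = 0 (l = 3*0**2 = 3*0 = 0)
1/(-23*l*(-41) + k(-242, 547)) = 1/(-23*0*(-41) + 97) = 1/(0*(-41) + 97) = 1/(0 + 97) = 1/97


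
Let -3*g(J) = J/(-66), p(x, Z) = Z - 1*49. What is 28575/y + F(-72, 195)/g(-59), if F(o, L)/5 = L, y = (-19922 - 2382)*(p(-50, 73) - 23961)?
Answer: -34355875506825/10499853344 ≈ -3272.0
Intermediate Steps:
p(x, Z) = -49 + Z (p(x, Z) = Z - 49 = -49 + Z)
g(J) = J/198 (g(J) = -J/(3*(-66)) = -J*(-1)/(3*66) = -(-1)*J/198 = J/198)
y = 533890848 (y = (-19922 - 2382)*((-49 + 73) - 23961) = -22304*(24 - 23961) = -22304*(-23937) = 533890848)
F(o, L) = 5*L
28575/y + F(-72, 195)/g(-59) = 28575/533890848 + (5*195)/(((1/198)*(-59))) = 28575*(1/533890848) + 975/(-59/198) = 9525/177963616 + 975*(-198/59) = 9525/177963616 - 193050/59 = -34355875506825/10499853344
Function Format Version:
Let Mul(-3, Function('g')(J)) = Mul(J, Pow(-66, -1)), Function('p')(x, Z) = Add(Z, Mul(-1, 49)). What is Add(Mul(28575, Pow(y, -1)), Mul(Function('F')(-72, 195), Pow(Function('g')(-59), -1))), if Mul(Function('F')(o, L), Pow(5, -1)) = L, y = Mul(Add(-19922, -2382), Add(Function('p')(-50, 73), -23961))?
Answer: Rational(-34355875506825, 10499853344) ≈ -3272.0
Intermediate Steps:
Function('p')(x, Z) = Add(-49, Z) (Function('p')(x, Z) = Add(Z, -49) = Add(-49, Z))
Function('g')(J) = Mul(Rational(1, 198), J) (Function('g')(J) = Mul(Rational(-1, 3), Mul(J, Pow(-66, -1))) = Mul(Rational(-1, 3), Mul(J, Rational(-1, 66))) = Mul(Rational(-1, 3), Mul(Rational(-1, 66), J)) = Mul(Rational(1, 198), J))
y = 533890848 (y = Mul(Add(-19922, -2382), Add(Add(-49, 73), -23961)) = Mul(-22304, Add(24, -23961)) = Mul(-22304, -23937) = 533890848)
Function('F')(o, L) = Mul(5, L)
Add(Mul(28575, Pow(y, -1)), Mul(Function('F')(-72, 195), Pow(Function('g')(-59), -1))) = Add(Mul(28575, Pow(533890848, -1)), Mul(Mul(5, 195), Pow(Mul(Rational(1, 198), -59), -1))) = Add(Mul(28575, Rational(1, 533890848)), Mul(975, Pow(Rational(-59, 198), -1))) = Add(Rational(9525, 177963616), Mul(975, Rational(-198, 59))) = Add(Rational(9525, 177963616), Rational(-193050, 59)) = Rational(-34355875506825, 10499853344)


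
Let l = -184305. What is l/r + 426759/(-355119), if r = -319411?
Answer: -23620437218/37809638303 ≈ -0.62472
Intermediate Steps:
l/r + 426759/(-355119) = -184305/(-319411) + 426759/(-355119) = -184305*(-1/319411) + 426759*(-1/355119) = 184305/319411 - 142253/118373 = -23620437218/37809638303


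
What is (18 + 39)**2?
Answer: 3249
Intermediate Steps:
(18 + 39)**2 = 57**2 = 3249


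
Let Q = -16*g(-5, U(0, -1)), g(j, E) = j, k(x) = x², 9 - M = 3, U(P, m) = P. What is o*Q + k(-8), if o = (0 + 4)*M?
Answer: 1984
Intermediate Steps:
M = 6 (M = 9 - 1*3 = 9 - 3 = 6)
o = 24 (o = (0 + 4)*6 = 4*6 = 24)
Q = 80 (Q = -16*(-5) = 80)
o*Q + k(-8) = 24*80 + (-8)² = 1920 + 64 = 1984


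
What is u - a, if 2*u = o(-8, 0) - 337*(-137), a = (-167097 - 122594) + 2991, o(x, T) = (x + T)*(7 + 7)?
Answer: 619457/2 ≈ 3.0973e+5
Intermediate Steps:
o(x, T) = 14*T + 14*x (o(x, T) = (T + x)*14 = 14*T + 14*x)
a = -286700 (a = -289691 + 2991 = -286700)
u = 46057/2 (u = ((14*0 + 14*(-8)) - 337*(-137))/2 = ((0 - 112) + 46169)/2 = (-112 + 46169)/2 = (½)*46057 = 46057/2 ≈ 23029.)
u - a = 46057/2 - 1*(-286700) = 46057/2 + 286700 = 619457/2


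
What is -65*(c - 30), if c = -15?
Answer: 2925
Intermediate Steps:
-65*(c - 30) = -65*(-15 - 30) = -65*(-45) = 2925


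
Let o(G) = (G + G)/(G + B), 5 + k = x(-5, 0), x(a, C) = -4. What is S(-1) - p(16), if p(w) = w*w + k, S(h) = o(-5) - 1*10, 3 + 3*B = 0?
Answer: -766/3 ≈ -255.33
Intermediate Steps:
B = -1 (B = -1 + (1/3)*0 = -1 + 0 = -1)
k = -9 (k = -5 - 4 = -9)
o(G) = 2*G/(-1 + G) (o(G) = (G + G)/(G - 1) = (2*G)/(-1 + G) = 2*G/(-1 + G))
S(h) = -25/3 (S(h) = 2*(-5)/(-1 - 5) - 1*10 = 2*(-5)/(-6) - 10 = 2*(-5)*(-1/6) - 10 = 5/3 - 10 = -25/3)
p(w) = -9 + w**2 (p(w) = w*w - 9 = w**2 - 9 = -9 + w**2)
S(-1) - p(16) = -25/3 - (-9 + 16**2) = -25/3 - (-9 + 256) = -25/3 - 1*247 = -25/3 - 247 = -766/3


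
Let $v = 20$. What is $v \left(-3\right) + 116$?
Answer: $56$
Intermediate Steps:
$v \left(-3\right) + 116 = 20 \left(-3\right) + 116 = -60 + 116 = 56$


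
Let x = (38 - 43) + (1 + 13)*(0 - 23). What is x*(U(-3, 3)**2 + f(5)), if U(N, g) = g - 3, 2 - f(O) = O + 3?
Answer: 1962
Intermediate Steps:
f(O) = -1 - O (f(O) = 2 - (O + 3) = 2 - (3 + O) = 2 + (-3 - O) = -1 - O)
U(N, g) = -3 + g
x = -327 (x = -5 + 14*(-23) = -5 - 322 = -327)
x*(U(-3, 3)**2 + f(5)) = -327*((-3 + 3)**2 + (-1 - 1*5)) = -327*(0**2 + (-1 - 5)) = -327*(0 - 6) = -327*(-6) = 1962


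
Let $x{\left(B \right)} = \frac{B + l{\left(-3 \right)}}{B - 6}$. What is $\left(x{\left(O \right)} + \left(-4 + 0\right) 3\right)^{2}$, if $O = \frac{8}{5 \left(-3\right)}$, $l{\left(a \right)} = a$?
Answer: $\frac{1261129}{9604} \approx 131.31$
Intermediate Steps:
$O = - \frac{8}{15}$ ($O = \frac{8}{-15} = 8 \left(- \frac{1}{15}\right) = - \frac{8}{15} \approx -0.53333$)
$x{\left(B \right)} = \frac{-3 + B}{-6 + B}$ ($x{\left(B \right)} = \frac{B - 3}{B - 6} = \frac{-3 + B}{-6 + B}$)
$\left(x{\left(O \right)} + \left(-4 + 0\right) 3\right)^{2} = \left(\frac{-3 - \frac{8}{15}}{-6 - \frac{8}{15}} + \left(-4 + 0\right) 3\right)^{2} = \left(\frac{1}{- \frac{98}{15}} \left(- \frac{53}{15}\right) - 12\right)^{2} = \left(\left(- \frac{15}{98}\right) \left(- \frac{53}{15}\right) - 12\right)^{2} = \left(\frac{53}{98} - 12\right)^{2} = \left(- \frac{1123}{98}\right)^{2} = \frac{1261129}{9604}$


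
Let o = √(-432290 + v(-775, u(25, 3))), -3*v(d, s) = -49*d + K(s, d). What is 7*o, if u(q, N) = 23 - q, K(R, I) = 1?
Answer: 7*I*√4004538/3 ≈ 4669.3*I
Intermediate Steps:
v(d, s) = -⅓ + 49*d/3 (v(d, s) = -(-49*d + 1)/3 = -(1 - 49*d)/3 = -⅓ + 49*d/3)
o = I*√4004538/3 (o = √(-432290 + (-⅓ + (49/3)*(-775))) = √(-432290 + (-⅓ - 37975/3)) = √(-432290 - 37976/3) = √(-1334846/3) = I*√4004538/3 ≈ 667.04*I)
7*o = 7*(I*√4004538/3) = 7*I*√4004538/3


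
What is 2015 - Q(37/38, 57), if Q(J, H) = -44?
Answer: 2059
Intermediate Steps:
2015 - Q(37/38, 57) = 2015 - 1*(-44) = 2015 + 44 = 2059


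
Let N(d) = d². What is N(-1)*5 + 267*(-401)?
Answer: -107062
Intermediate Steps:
N(-1)*5 + 267*(-401) = (-1)²*5 + 267*(-401) = 1*5 - 107067 = 5 - 107067 = -107062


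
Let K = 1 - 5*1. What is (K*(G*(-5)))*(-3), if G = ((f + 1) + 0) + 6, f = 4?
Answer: -660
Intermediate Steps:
K = -4 (K = 1 - 5 = -4)
G = 11 (G = ((4 + 1) + 0) + 6 = (5 + 0) + 6 = 5 + 6 = 11)
(K*(G*(-5)))*(-3) = -44*(-5)*(-3) = -4*(-55)*(-3) = 220*(-3) = -660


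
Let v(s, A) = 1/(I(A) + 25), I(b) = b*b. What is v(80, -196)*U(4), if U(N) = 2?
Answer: 2/38441 ≈ 5.2028e-5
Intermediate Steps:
I(b) = b²
v(s, A) = 1/(25 + A²) (v(s, A) = 1/(A² + 25) = 1/(25 + A²))
v(80, -196)*U(4) = 2/(25 + (-196)²) = 2/(25 + 38416) = 2/38441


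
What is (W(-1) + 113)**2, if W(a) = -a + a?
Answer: 12769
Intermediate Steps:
W(a) = 0
(W(-1) + 113)**2 = (0 + 113)**2 = 113**2 = 12769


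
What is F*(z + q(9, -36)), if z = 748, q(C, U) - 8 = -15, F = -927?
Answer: -686907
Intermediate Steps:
q(C, U) = -7 (q(C, U) = 8 - 15 = -7)
F*(z + q(9, -36)) = -927*(748 - 7) = -927*741 = -686907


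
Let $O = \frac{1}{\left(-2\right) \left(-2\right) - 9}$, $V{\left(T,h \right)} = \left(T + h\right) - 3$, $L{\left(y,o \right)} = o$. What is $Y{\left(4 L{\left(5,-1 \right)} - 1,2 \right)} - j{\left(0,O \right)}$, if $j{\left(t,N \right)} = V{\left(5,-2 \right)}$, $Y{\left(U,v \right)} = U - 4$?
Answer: $-9$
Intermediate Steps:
$V{\left(T,h \right)} = -3 + T + h$
$Y{\left(U,v \right)} = -4 + U$ ($Y{\left(U,v \right)} = U - 4 = -4 + U$)
$O = - \frac{1}{5}$ ($O = \frac{1}{4 - 9} = \frac{1}{-5} = - \frac{1}{5} \approx -0.2$)
$j{\left(t,N \right)} = 0$ ($j{\left(t,N \right)} = -3 + 5 - 2 = 0$)
$Y{\left(4 L{\left(5,-1 \right)} - 1,2 \right)} - j{\left(0,O \right)} = \left(-4 + \left(4 \left(-1\right) - 1\right)\right) - 0 = \left(-4 - 5\right) + 0 = -9 + 0 = -9$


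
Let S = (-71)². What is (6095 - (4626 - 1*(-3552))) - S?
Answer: -7124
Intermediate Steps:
S = 5041
(6095 - (4626 - 1*(-3552))) - S = (6095 - (4626 - 1*(-3552))) - 1*5041 = (6095 - (4626 + 3552)) - 5041 = (6095 - 1*8178) - 5041 = (6095 - 8178) - 5041 = -2083 - 5041 = -7124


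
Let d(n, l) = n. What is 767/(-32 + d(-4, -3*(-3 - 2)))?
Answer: -767/36 ≈ -21.306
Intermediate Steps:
767/(-32 + d(-4, -3*(-3 - 2))) = 767/(-32 - 4) = 767/(-36) = 767*(-1/36) = -767/36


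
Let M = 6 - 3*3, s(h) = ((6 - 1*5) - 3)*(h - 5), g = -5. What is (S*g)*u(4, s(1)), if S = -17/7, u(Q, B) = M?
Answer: -255/7 ≈ -36.429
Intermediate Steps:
s(h) = 10 - 2*h (s(h) = ((6 - 5) - 3)*(-5 + h) = (1 - 3)*(-5 + h) = -2*(-5 + h) = 10 - 2*h)
M = -3 (M = 6 - 9 = -3)
u(Q, B) = -3
S = -17/7 (S = -17*⅐ = -17/7 ≈ -2.4286)
(S*g)*u(4, s(1)) = -17/7*(-5)*(-3) = (85/7)*(-3) = -255/7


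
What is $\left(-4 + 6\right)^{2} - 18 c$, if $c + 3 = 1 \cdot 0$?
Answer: $58$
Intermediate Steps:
$c = -3$ ($c = -3 + 1 \cdot 0 = -3 + 0 = -3$)
$\left(-4 + 6\right)^{2} - 18 c = \left(-4 + 6\right)^{2} - -54 = 2^{2} + 54 = 4 + 54 = 58$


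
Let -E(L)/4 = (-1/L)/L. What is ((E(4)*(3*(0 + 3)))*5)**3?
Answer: 91125/64 ≈ 1423.8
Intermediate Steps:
E(L) = 4/L**2 (E(L) = -4*(-1/L)/L = -(-4)/L**2 = 4/L**2)
((E(4)*(3*(0 + 3)))*5)**3 = (((4/4**2)*(3*(0 + 3)))*5)**3 = (((4*(1/16))*(3*3))*5)**3 = (((1/4)*9)*5)**3 = ((9/4)*5)**3 = (45/4)**3 = 91125/64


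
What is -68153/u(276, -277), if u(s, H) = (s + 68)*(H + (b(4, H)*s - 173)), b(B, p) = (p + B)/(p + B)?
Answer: 68153/59856 ≈ 1.1386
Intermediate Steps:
b(B, p) = 1 (b(B, p) = (B + p)/(B + p) = 1)
u(s, H) = (68 + s)*(-173 + H + s) (u(s, H) = (s + 68)*(H + (1*s - 173)) = (68 + s)*(H + (s - 173)) = (68 + s)*(H + (-173 + s)) = (68 + s)*(-173 + H + s))
-68153/u(276, -277) = -68153/(-11764 + 276**2 - 105*276 + 68*(-277) - 277*276) = -68153/(-11764 + 76176 - 28980 - 18836 - 76452) = -68153/(-59856) = -68153*(-1/59856) = 68153/59856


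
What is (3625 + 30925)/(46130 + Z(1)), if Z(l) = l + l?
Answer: 17275/23066 ≈ 0.74894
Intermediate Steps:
Z(l) = 2*l
(3625 + 30925)/(46130 + Z(1)) = (3625 + 30925)/(46130 + 2*1) = 34550/(46130 + 2) = 34550/46132 = 34550*(1/46132) = 17275/23066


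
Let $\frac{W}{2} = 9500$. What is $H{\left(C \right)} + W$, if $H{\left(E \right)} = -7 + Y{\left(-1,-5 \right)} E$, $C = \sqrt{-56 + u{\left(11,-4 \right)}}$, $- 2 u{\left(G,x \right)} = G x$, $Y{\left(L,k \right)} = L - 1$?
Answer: $18993 - 2 i \sqrt{34} \approx 18993.0 - 11.662 i$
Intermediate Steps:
$Y{\left(L,k \right)} = -1 + L$ ($Y{\left(L,k \right)} = L - 1 = -1 + L$)
$W = 19000$ ($W = 2 \cdot 9500 = 19000$)
$u{\left(G,x \right)} = - \frac{G x}{2}$
$C = i \sqrt{34}$ ($C = \sqrt{-56 - \frac{11}{2} \left(-4\right)} = \sqrt{-56 + 22} = \sqrt{-34} = i \sqrt{34} \approx 5.8309 i$)
$H{\left(E \right)} = -7 - 2 E$ ($H{\left(E \right)} = -7 + \left(-1 - 1\right) E = -7 - 2 E$)
$H{\left(C \right)} + W = \left(-7 - 2 i \sqrt{34}\right) + 19000 = 18993 - 2 i \sqrt{34}$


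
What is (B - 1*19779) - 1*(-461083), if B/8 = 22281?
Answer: 619552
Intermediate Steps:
B = 178248 (B = 8*22281 = 178248)
(B - 1*19779) - 1*(-461083) = (178248 - 1*19779) - 1*(-461083) = (178248 - 19779) + 461083 = 158469 + 461083 = 619552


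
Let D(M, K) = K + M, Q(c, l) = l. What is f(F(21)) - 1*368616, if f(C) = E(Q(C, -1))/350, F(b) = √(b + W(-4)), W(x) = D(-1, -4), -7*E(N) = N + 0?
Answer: -903109199/2450 ≈ -3.6862e+5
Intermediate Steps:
E(N) = -N/7 (E(N) = -(N + 0)/7 = -N/7)
W(x) = -5 (W(x) = -4 - 1 = -5)
F(b) = √(-5 + b) (F(b) = √(b - 5) = √(-5 + b))
f(C) = 1/2450 (f(C) = -⅐*(-1)/350 = (⅐)*(1/350) = 1/2450)
f(F(21)) - 1*368616 = 1/2450 - 1*368616 = 1/2450 - 368616 = -903109199/2450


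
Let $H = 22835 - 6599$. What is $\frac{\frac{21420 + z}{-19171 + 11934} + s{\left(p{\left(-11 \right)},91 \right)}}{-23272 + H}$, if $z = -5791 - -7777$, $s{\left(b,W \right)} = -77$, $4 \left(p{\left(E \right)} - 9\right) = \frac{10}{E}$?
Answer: $\frac{580655}{50919532} \approx 0.011403$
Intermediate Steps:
$p{\left(E \right)} = 9 + \frac{5}{2 E}$ ($p{\left(E \right)} = 9 + \frac{10 \frac{1}{E}}{4} = 9 + \frac{5}{2 E}$)
$H = 16236$
$z = 1986$ ($z = -5791 + 7777 = 1986$)
$\frac{\frac{21420 + z}{-19171 + 11934} + s{\left(p{\left(-11 \right)},91 \right)}}{-23272 + H} = \frac{\frac{21420 + 1986}{-19171 + 11934} - 77}{-23272 + 16236} = \frac{\frac{23406}{-7237} - 77}{-7036} = \left(23406 \left(- \frac{1}{7237}\right) - 77\right) \left(- \frac{1}{7036}\right) = \left(- \frac{23406}{7237} - 77\right) \left(- \frac{1}{7036}\right) = \left(- \frac{580655}{7237}\right) \left(- \frac{1}{7036}\right) = \frac{580655}{50919532}$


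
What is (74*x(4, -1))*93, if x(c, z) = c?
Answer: 27528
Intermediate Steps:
(74*x(4, -1))*93 = (74*4)*93 = 296*93 = 27528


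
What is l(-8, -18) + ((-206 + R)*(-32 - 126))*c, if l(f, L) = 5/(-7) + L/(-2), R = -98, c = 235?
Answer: 79012698/7 ≈ 1.1288e+7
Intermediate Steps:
l(f, L) = -5/7 - L/2 (l(f, L) = 5*(-⅐) + L*(-½) = -5/7 - L/2)
l(-8, -18) + ((-206 + R)*(-32 - 126))*c = (-5/7 - ½*(-18)) + ((-206 - 98)*(-32 - 126))*235 = (-5/7 + 9) - 304*(-158)*235 = 58/7 + 48032*235 = 58/7 + 11287520 = 79012698/7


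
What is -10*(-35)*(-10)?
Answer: -3500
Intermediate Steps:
-10*(-35)*(-10) = 350*(-10) = -3500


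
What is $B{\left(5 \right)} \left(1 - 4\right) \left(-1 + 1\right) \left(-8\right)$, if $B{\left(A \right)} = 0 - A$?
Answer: $0$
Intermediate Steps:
$B{\left(A \right)} = - A$
$B{\left(5 \right)} \left(1 - 4\right) \left(-1 + 1\right) \left(-8\right) = \left(-1\right) 5 \left(1 - 4\right) \left(-1 + 1\right) \left(-8\right) = - 5 \left(\left(-3\right) 0\right) \left(-8\right) = \left(-5\right) 0 \left(-8\right) = 0 \left(-8\right) = 0$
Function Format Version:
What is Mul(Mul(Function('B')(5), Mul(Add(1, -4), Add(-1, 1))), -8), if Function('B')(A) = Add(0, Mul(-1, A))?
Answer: 0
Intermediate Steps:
Function('B')(A) = Mul(-1, A)
Mul(Mul(Function('B')(5), Mul(Add(1, -4), Add(-1, 1))), -8) = Mul(Mul(Mul(-1, 5), Mul(Add(1, -4), Add(-1, 1))), -8) = Mul(Mul(-5, Mul(-3, 0)), -8) = Mul(Mul(-5, 0), -8) = Mul(0, -8) = 0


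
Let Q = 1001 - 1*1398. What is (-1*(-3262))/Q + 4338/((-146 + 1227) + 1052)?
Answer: -581740/94089 ≈ -6.1829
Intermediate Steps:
Q = -397 (Q = 1001 - 1398 = -397)
(-1*(-3262))/Q + 4338/((-146 + 1227) + 1052) = -1*(-3262)/(-397) + 4338/((-146 + 1227) + 1052) = 3262*(-1/397) + 4338/(1081 + 1052) = -3262/397 + 4338/2133 = -3262/397 + 4338*(1/2133) = -3262/397 + 482/237 = -581740/94089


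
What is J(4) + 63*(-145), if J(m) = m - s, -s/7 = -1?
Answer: -9138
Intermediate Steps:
s = 7 (s = -7*(-1) = 7)
J(m) = -7 + m (J(m) = m - 1*7 = m - 7 = -7 + m)
J(4) + 63*(-145) = (-7 + 4) + 63*(-145) = -3 - 9135 = -9138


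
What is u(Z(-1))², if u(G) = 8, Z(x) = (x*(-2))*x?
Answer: 64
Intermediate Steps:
Z(x) = -2*x² (Z(x) = (-2*x)*x = -2*x²)
u(Z(-1))² = 8² = 64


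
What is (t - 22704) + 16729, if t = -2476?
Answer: -8451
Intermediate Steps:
(t - 22704) + 16729 = (-2476 - 22704) + 16729 = -25180 + 16729 = -8451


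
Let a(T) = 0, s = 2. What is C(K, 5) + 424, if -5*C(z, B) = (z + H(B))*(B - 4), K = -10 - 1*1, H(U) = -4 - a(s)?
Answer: 427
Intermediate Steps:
H(U) = -4 (H(U) = -4 - 1*0 = -4 + 0 = -4)
K = -11 (K = -10 - 1 = -11)
C(z, B) = -(-4 + B)*(-4 + z)/5 (C(z, B) = -(z - 4)*(B - 4)/5 = -(-4 + z)*(-4 + B)/5 = -(-4 + B)*(-4 + z)/5)
C(K, 5) + 424 = (-16/5 + (⅘)*5 + (⅘)*(-11) - ⅕*5*(-11)) + 424 = (-16/5 + 4 - 44/5 + 11) + 424 = 3 + 424 = 427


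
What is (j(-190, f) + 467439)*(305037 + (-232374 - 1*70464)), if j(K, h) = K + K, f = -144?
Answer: 1027062741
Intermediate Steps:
j(K, h) = 2*K
(j(-190, f) + 467439)*(305037 + (-232374 - 1*70464)) = (2*(-190) + 467439)*(305037 + (-232374 - 1*70464)) = (-380 + 467439)*(305037 + (-232374 - 70464)) = 467059*(305037 - 302838) = 467059*2199 = 1027062741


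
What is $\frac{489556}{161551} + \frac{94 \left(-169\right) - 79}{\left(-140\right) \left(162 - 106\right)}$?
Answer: $\frac{1283456151}{253311968} \approx 5.0667$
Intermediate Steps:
$\frac{489556}{161551} + \frac{94 \left(-169\right) - 79}{\left(-140\right) \left(162 - 106\right)} = 489556 \cdot \frac{1}{161551} + \frac{-15886 - 79}{\left(-140\right) 56} = \frac{489556}{161551} - \frac{15965}{-7840} = \frac{489556}{161551} - - \frac{3193}{1568} = \frac{489556}{161551} + \frac{3193}{1568} = \frac{1283456151}{253311968}$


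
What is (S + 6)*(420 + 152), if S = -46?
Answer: -22880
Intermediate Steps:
(S + 6)*(420 + 152) = (-46 + 6)*(420 + 152) = -40*572 = -22880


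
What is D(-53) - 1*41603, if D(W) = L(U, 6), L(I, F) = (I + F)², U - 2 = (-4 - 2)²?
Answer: -39667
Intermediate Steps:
U = 38 (U = 2 + (-4 - 2)² = 2 + (-6)² = 2 + 36 = 38)
L(I, F) = (F + I)²
D(W) = 1936 (D(W) = (6 + 38)² = 44² = 1936)
D(-53) - 1*41603 = 1936 - 1*41603 = 1936 - 41603 = -39667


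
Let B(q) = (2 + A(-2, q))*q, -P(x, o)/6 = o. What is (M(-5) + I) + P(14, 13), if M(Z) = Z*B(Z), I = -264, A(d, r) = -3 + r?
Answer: -492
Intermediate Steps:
P(x, o) = -6*o
B(q) = q*(-1 + q) (B(q) = (2 + (-3 + q))*q = (-1 + q)*q = q*(-1 + q))
M(Z) = Z**2*(-1 + Z) (M(Z) = Z*(Z*(-1 + Z)) = Z**2*(-1 + Z))
(M(-5) + I) + P(14, 13) = ((-5)**2*(-1 - 5) - 264) - 6*13 = (25*(-6) - 264) - 78 = (-150 - 264) - 78 = -414 - 78 = -492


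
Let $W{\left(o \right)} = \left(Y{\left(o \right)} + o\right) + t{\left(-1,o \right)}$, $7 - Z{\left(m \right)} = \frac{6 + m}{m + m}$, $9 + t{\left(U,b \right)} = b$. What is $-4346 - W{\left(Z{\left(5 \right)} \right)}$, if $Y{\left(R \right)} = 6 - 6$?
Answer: $- \frac{21744}{5} \approx -4348.8$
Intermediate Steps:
$Y{\left(R \right)} = 0$ ($Y{\left(R \right)} = 6 - 6 = 0$)
$t{\left(U,b \right)} = -9 + b$
$Z{\left(m \right)} = 7 - \frac{6 + m}{2 m}$ ($Z{\left(m \right)} = 7 - \frac{6 + m}{m + m} = 7 - \frac{6 + m}{2 m}$)
$W{\left(o \right)} = -9 + 2 o$ ($W{\left(o \right)} = \left(0 + o\right) + \left(-9 + o\right) = o + \left(-9 + o\right) = -9 + 2 o$)
$-4346 - W{\left(Z{\left(5 \right)} \right)} = -4346 - \left(-9 + 2 \left(\frac{13}{2} - \frac{3}{5}\right)\right) = -4346 - \left(-9 + 2 \cdot \frac{59}{10}\right) = -4346 - \left(-9 + \frac{59}{5}\right) = -4346 - \frac{14}{5} = - \frac{21744}{5}$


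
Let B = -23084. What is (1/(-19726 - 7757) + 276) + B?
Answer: -626832265/27483 ≈ -22808.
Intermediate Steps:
(1/(-19726 - 7757) + 276) + B = (1/(-19726 - 7757) + 276) - 23084 = (1/(-27483) + 276) - 23084 = (-1/27483 + 276) - 23084 = 7585307/27483 - 23084 = -626832265/27483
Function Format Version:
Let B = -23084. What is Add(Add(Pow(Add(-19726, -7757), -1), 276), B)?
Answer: Rational(-626832265, 27483) ≈ -22808.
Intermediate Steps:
Add(Add(Pow(Add(-19726, -7757), -1), 276), B) = Add(Add(Pow(Add(-19726, -7757), -1), 276), -23084) = Add(Add(Pow(-27483, -1), 276), -23084) = Add(Add(Rational(-1, 27483), 276), -23084) = Add(Rational(7585307, 27483), -23084) = Rational(-626832265, 27483)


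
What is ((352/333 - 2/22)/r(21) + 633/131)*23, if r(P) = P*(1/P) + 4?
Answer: 277311092/2399265 ≈ 115.58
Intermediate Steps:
r(P) = 5 (r(P) = P/P + 4 = 1 + 4 = 5)
((352/333 - 2/22)/r(21) + 633/131)*23 = ((352/333 - 2/22)/5 + 633/131)*23 = ((352*(1/333) - 2*1/22)*(⅕) + 633*(1/131))*23 = ((352/333 - 1/11)*(⅕) + 633/131)*23 = ((3539/3663)*(⅕) + 633/131)*23 = (3539/18315 + 633/131)*23 = (12057004/2399265)*23 = 277311092/2399265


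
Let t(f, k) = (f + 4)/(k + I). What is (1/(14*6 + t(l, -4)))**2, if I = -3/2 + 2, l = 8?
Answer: 49/318096 ≈ 0.00015404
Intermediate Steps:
I = 1/2 (I = -3*1/2 + 2 = -3/2 + 2 = 1/2 ≈ 0.50000)
t(f, k) = (4 + f)/(1/2 + k) (t(f, k) = (f + 4)/(k + 1/2) = (4 + f)/(1/2 + k))
(1/(14*6 + t(l, -4)))**2 = (1/(14*6 + 2*(4 + 8)/(1 + 2*(-4))))**2 = (1/(84 + 2*12/(1 - 8)))**2 = (1/(84 + 2*12/(-7)))**2 = (1/(84 + 2*(-1/7)*12))**2 = (1/(84 - 24/7))**2 = (1/(564/7))**2 = (7/564)**2 = 49/318096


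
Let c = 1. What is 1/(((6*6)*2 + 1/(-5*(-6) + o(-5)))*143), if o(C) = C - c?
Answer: 24/247247 ≈ 9.7069e-5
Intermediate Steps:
o(C) = -1 + C (o(C) = C - 1*1 = C - 1 = -1 + C)
1/(((6*6)*2 + 1/(-5*(-6) + o(-5)))*143) = 1/(((6*6)*2 + 1/(-5*(-6) + (-1 - 5)))*143) = 1/((36*2 + 1/(30 - 6))*143) = 1/((72 + 1/24)*143) = 1/((1729/24)*143) = 1/(247247/24) = 24/247247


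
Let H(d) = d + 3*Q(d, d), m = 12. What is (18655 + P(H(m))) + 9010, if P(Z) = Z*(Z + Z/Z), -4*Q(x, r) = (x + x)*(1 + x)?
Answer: 76727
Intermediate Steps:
Q(x, r) = -x*(1 + x)/2 (Q(x, r) = -(x + x)*(1 + x)/4 = -2*x*(1 + x)/4 = -x*(1 + x)/2)
H(d) = d - 3*d*(1 + d)/2 (H(d) = d + 3*(-d*(1 + d)/2) = d - 3*d*(1 + d)/2)
P(Z) = Z*(1 + Z) (P(Z) = Z*(Z + 1) = Z*(1 + Z))
(18655 + P(H(m))) + 9010 = (18655 + ((½)*12*(-1 - 3*12))*(1 + (½)*12*(-1 - 3*12))) + 9010 = (18655 + ((½)*12*(-1 - 36))*(1 + (½)*12*(-1 - 36))) + 9010 = (18655 + ((½)*12*(-37))*(1 + (½)*12*(-37))) + 9010 = (18655 - 222*(1 - 222)) + 9010 = (18655 - 222*(-221)) + 9010 = (18655 + 49062) + 9010 = 67717 + 9010 = 76727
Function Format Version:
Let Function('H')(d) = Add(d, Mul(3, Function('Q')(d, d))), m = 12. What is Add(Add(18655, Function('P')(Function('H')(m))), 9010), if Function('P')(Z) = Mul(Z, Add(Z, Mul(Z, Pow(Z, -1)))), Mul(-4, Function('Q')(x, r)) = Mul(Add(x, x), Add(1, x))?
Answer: 76727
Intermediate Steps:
Function('Q')(x, r) = Mul(Rational(-1, 2), x, Add(1, x)) (Function('Q')(x, r) = Mul(Rational(-1, 4), Mul(Add(x, x), Add(1, x))) = Mul(Rational(-1, 4), Mul(Mul(2, x), Add(1, x))) = Mul(Rational(-1, 4), Mul(2, x, Add(1, x))) = Mul(Rational(-1, 2), x, Add(1, x)))
Function('H')(d) = Add(d, Mul(Rational(-3, 2), d, Add(1, d))) (Function('H')(d) = Add(d, Mul(3, Mul(Rational(-1, 2), d, Add(1, d)))) = Add(d, Mul(Rational(-3, 2), d, Add(1, d))))
Function('P')(Z) = Mul(Z, Add(1, Z)) (Function('P')(Z) = Mul(Z, Add(Z, 1)) = Mul(Z, Add(1, Z)))
Add(Add(18655, Function('P')(Function('H')(m))), 9010) = Add(Add(18655, Mul(Mul(Rational(1, 2), 12, Add(-1, Mul(-3, 12))), Add(1, Mul(Rational(1, 2), 12, Add(-1, Mul(-3, 12)))))), 9010) = Add(Add(18655, Mul(Mul(Rational(1, 2), 12, Add(-1, -36)), Add(1, Mul(Rational(1, 2), 12, Add(-1, -36))))), 9010) = Add(Add(18655, Mul(Mul(Rational(1, 2), 12, -37), Add(1, Mul(Rational(1, 2), 12, -37)))), 9010) = Add(Add(18655, Mul(-222, Add(1, -222))), 9010) = Add(Add(18655, Mul(-222, -221)), 9010) = Add(Add(18655, 49062), 9010) = Add(67717, 9010) = 76727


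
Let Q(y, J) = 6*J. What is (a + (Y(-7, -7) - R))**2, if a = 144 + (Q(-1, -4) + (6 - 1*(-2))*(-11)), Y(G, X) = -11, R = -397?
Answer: 174724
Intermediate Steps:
a = 32 (a = 144 + (6*(-4) + (6 - 1*(-2))*(-11)) = 144 + (-24 + (6 + 2)*(-11)) = 144 + (-24 + 8*(-11)) = 144 + (-24 - 88) = 144 - 112 = 32)
(a + (Y(-7, -7) - R))**2 = (32 + (-11 - 1*(-397)))**2 = (32 + (-11 + 397))**2 = (32 + 386)**2 = 418**2 = 174724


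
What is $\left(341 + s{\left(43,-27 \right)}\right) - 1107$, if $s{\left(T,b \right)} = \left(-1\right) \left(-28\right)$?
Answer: $-738$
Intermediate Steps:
$s{\left(T,b \right)} = 28$
$\left(341 + s{\left(43,-27 \right)}\right) - 1107 = \left(341 + 28\right) - 1107 = 369 - 1107 = -738$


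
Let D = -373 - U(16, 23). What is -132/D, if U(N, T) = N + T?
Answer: 33/103 ≈ 0.32039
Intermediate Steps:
D = -412 (D = -373 - (16 + 23) = -373 - 1*39 = -373 - 39 = -412)
-132/D = -132/(-412) = -132*(-1/412) = 33/103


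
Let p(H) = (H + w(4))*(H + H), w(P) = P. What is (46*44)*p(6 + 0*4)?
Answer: 242880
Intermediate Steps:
p(H) = 2*H*(4 + H) (p(H) = (H + 4)*(H + H) = (4 + H)*(2*H) = 2*H*(4 + H))
(46*44)*p(6 + 0*4) = (46*44)*(2*(6 + 0*4)*(4 + (6 + 0*4))) = 2024*(2*(6 + 0)*(4 + (6 + 0))) = 2024*(2*6*(4 + 6)) = 2024*(2*6*10) = 2024*120 = 242880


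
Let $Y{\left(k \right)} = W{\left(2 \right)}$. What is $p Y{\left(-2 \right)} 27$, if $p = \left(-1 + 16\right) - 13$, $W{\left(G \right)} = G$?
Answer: $108$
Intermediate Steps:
$Y{\left(k \right)} = 2$
$p = 2$ ($p = 15 - 13 = 2$)
$p Y{\left(-2 \right)} 27 = 2 \cdot 2 \cdot 27 = 4 \cdot 27 = 108$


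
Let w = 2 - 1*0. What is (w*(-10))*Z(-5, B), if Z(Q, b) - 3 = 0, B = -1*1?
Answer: -60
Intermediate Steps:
B = -1
Z(Q, b) = 3 (Z(Q, b) = 3 + 0 = 3)
w = 2 (w = 2 + 0 = 2)
(w*(-10))*Z(-5, B) = (2*(-10))*3 = -20*3 = -60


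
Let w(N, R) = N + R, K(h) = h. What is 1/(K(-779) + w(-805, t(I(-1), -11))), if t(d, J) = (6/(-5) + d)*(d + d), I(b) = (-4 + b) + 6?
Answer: -5/7922 ≈ -0.00063115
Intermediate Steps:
I(b) = 2 + b
t(d, J) = 2*d*(-6/5 + d) (t(d, J) = (6*(-⅕) + d)*(2*d) = (-6/5 + d)*(2*d) = 2*d*(-6/5 + d))
1/(K(-779) + w(-805, t(I(-1), -11))) = 1/(-779 + (-805 + 2*(2 - 1)*(-6 + 5*(2 - 1))/5)) = 1/(-779 + (-805 + (⅖)*1*(-6 + 5*1))) = 1/(-779 + (-805 + (⅖)*1*(-6 + 5))) = 1/(-779 + (-805 + (⅖)*1*(-1))) = 1/(-779 + (-805 - ⅖)) = 1/(-779 - 4027/5) = 1/(-7922/5) = -5/7922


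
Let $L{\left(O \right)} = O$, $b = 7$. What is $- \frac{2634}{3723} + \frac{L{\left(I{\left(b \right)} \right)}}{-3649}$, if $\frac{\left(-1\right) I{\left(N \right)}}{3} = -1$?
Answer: $- \frac{3207545}{4528409} \approx -0.70832$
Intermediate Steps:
$I{\left(N \right)} = 3$ ($I{\left(N \right)} = \left(-3\right) \left(-1\right) = 3$)
$- \frac{2634}{3723} + \frac{L{\left(I{\left(b \right)} \right)}}{-3649} = - \frac{2634}{3723} + \frac{3}{-3649} = \left(-2634\right) \frac{1}{3723} + 3 \left(- \frac{1}{3649}\right) = - \frac{878}{1241} - \frac{3}{3649} = - \frac{3207545}{4528409}$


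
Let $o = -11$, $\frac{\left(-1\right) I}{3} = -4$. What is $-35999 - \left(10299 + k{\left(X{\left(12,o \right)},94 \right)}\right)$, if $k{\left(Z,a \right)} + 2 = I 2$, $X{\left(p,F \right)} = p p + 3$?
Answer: $-46320$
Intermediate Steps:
$I = 12$ ($I = \left(-3\right) \left(-4\right) = 12$)
$X{\left(p,F \right)} = 3 + p^{2}$ ($X{\left(p,F \right)} = p^{2} + 3 = 3 + p^{2}$)
$k{\left(Z,a \right)} = 22$ ($k{\left(Z,a \right)} = -2 + 12 \cdot 2 = -2 + 24 = 22$)
$-35999 - \left(10299 + k{\left(X{\left(12,o \right)},94 \right)}\right) = -35999 - \left(10299 + 22\right) = -35999 - 10321 = -46320$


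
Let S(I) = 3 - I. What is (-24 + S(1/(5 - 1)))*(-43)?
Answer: 3655/4 ≈ 913.75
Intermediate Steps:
(-24 + S(1/(5 - 1)))*(-43) = (-24 + (3 - 1/(5 - 1)))*(-43) = (-24 + (3 - 1/4))*(-43) = (-24 + (3 - 1*¼))*(-43) = (-24 + (3 - ¼))*(-43) = (-24 + 11/4)*(-43) = -85/4*(-43) = 3655/4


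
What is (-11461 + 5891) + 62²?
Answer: -1726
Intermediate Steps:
(-11461 + 5891) + 62² = -5570 + 3844 = -1726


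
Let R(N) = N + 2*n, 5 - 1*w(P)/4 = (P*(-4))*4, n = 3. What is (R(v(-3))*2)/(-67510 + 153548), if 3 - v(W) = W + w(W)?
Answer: 184/43019 ≈ 0.0042772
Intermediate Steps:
w(P) = 20 + 64*P (w(P) = 20 - 4*P*(-4)*4 = 20 - 4*(-4*P)*4 = 20 - (-64)*P = 20 + 64*P)
v(W) = -17 - 65*W (v(W) = 3 - (W + (20 + 64*W)) = 3 - (20 + 65*W) = 3 + (-20 - 65*W) = -17 - 65*W)
R(N) = 6 + N (R(N) = N + 2*3 = N + 6 = 6 + N)
(R(v(-3))*2)/(-67510 + 153548) = ((6 + (-17 - 65*(-3)))*2)/(-67510 + 153548) = ((6 + (-17 + 195))*2)/86038 = ((6 + 178)*2)/86038 = (184*2)/86038 = (1/86038)*368 = 184/43019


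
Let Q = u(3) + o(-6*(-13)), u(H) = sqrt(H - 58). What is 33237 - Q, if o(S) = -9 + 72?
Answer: 33174 - I*sqrt(55) ≈ 33174.0 - 7.4162*I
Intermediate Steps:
o(S) = 63
u(H) = sqrt(-58 + H)
Q = 63 + I*sqrt(55) (Q = sqrt(-58 + 3) + 63 = sqrt(-55) + 63 = I*sqrt(55) + 63 = 63 + I*sqrt(55) ≈ 63.0 + 7.4162*I)
33237 - Q = 33237 - (63 + I*sqrt(55)) = 33237 + (-63 - I*sqrt(55)) = 33174 - I*sqrt(55)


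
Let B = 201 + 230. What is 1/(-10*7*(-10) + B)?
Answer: 1/1131 ≈ 0.00088417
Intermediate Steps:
B = 431
1/(-10*7*(-10) + B) = 1/(-10*7*(-10) + 431) = 1/(-70*(-10) + 431) = 1/(700 + 431) = 1/1131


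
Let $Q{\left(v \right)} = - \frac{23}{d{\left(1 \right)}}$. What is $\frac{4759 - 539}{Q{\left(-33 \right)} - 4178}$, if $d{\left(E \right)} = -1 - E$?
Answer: $- \frac{8440}{8333} \approx -1.0128$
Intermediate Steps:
$Q{\left(v \right)} = \frac{23}{2}$ ($Q{\left(v \right)} = - \frac{23}{-1 - 1} = - \frac{23}{-2} = \left(-23\right) \left(- \frac{1}{2}\right) = \frac{23}{2}$)
$\frac{4759 - 539}{Q{\left(-33 \right)} - 4178} = \frac{4759 - 539}{\frac{23}{2} - 4178} = \frac{4220}{- \frac{8333}{2}} = 4220 \left(- \frac{2}{8333}\right) = - \frac{8440}{8333}$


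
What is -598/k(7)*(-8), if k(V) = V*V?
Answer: 4784/49 ≈ 97.633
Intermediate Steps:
k(V) = V²
-598/k(7)*(-8) = -598/(7²)*(-8) = -598/49*(-8) = 4784/49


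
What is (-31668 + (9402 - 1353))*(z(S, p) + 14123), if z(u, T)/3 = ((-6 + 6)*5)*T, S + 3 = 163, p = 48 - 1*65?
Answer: -333571137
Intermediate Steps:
p = -17 (p = 48 - 65 = -17)
S = 160 (S = -3 + 163 = 160)
z(u, T) = 0 (z(u, T) = 3*(((-6 + 6)*5)*T) = 3*((0*5)*T) = 3*(0*T) = 3*0 = 0)
(-31668 + (9402 - 1353))*(z(S, p) + 14123) = (-31668 + (9402 - 1353))*(0 + 14123) = (-31668 + 8049)*14123 = -23619*14123 = -333571137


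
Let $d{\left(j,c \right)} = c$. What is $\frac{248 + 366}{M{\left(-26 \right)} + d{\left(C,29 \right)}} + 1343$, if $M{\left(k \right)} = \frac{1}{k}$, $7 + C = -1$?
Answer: $\frac{1027243}{753} \approx 1364.2$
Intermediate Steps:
$C = -8$ ($C = -7 - 1 = -8$)
$\frac{248 + 366}{M{\left(-26 \right)} + d{\left(C,29 \right)}} + 1343 = \frac{248 + 366}{\frac{1}{-26} + 29} + 1343 = \frac{614}{- \frac{1}{26} + 29} + 1343 = \frac{614}{\frac{753}{26}} + 1343 = 614 \cdot \frac{26}{753} + 1343 = \frac{15964}{753} + 1343 = \frac{1027243}{753}$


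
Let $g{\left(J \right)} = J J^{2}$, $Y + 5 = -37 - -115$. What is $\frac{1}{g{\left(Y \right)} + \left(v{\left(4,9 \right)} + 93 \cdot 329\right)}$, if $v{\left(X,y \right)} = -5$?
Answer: $\frac{1}{419609} \approx 2.3832 \cdot 10^{-6}$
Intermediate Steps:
$Y = 73$ ($Y = -5 - -78 = -5 + \left(-37 + 115\right) = -5 + 78 = 73$)
$g{\left(J \right)} = J^{3}$
$\frac{1}{g{\left(Y \right)} + \left(v{\left(4,9 \right)} + 93 \cdot 329\right)} = \frac{1}{73^{3} + \left(-5 + 93 \cdot 329\right)} = \frac{1}{389017 + \left(-5 + 30597\right)} = \frac{1}{389017 + 30592} = \frac{1}{419609}$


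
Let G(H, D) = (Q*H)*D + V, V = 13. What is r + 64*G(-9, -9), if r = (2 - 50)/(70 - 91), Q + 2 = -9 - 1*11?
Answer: -792496/7 ≈ -1.1321e+5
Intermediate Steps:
Q = -22 (Q = -2 + (-9 - 1*11) = -2 + (-9 - 11) = -2 - 20 = -22)
G(H, D) = 13 - 22*D*H (G(H, D) = (-22*H)*D + 13 = -22*D*H + 13 = 13 - 22*D*H)
r = 16/7 (r = -48/(-21) = -48*(-1/21) = 16/7 ≈ 2.2857)
r + 64*G(-9, -9) = 16/7 + 64*(13 - 22*(-9)*(-9)) = 16/7 + 64*(13 - 1782) = 16/7 + 64*(-1769) = 16/7 - 113216 = -792496/7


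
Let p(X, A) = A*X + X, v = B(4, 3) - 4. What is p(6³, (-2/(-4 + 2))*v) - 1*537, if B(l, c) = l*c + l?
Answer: 2271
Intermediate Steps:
B(l, c) = l + c*l (B(l, c) = c*l + l = l + c*l)
v = 12 (v = 4*(1 + 3) - 4 = 4*4 - 4 = 16 - 4 = 12)
p(X, A) = X + A*X
p(6³, (-2/(-4 + 2))*v) - 1*537 = 6³*(1 + (-2/(-4 + 2))*12) - 1*537 = 216*(1 + (-2/(-2))*12) - 537 = 216*(1 - ½*(-2)*12) - 537 = 216*(1 + 1*12) - 537 = 216*(1 + 12) - 537 = 216*13 - 537 = 2808 - 537 = 2271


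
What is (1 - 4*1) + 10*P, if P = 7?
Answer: 67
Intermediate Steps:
(1 - 4*1) + 10*P = (1 - 4*1) + 10*7 = (1 - 4) + 70 = -3 + 70 = 67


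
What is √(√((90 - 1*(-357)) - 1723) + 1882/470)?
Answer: √(221135 + 110450*I*√319)/235 ≈ 4.4693 + 3.9963*I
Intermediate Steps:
√(√((90 - 1*(-357)) - 1723) + 1882/470) = √(√((90 + 357) - 1723) + 1882*(1/470)) = √(√(447 - 1723) + 941/235) = √(√(-1276) + 941/235) = √(2*I*√319 + 941/235) = √(941/235 + 2*I*√319)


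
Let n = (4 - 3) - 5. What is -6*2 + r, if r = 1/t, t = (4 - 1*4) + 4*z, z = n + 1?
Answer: -145/12 ≈ -12.083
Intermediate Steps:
n = -4 (n = 1 - 5 = -4)
z = -3 (z = -4 + 1 = -3)
t = -12 (t = (4 - 1*4) + 4*(-3) = (4 - 4) - 12 = 0 - 12 = -12)
r = -1/12 (r = 1/(-12) = -1/12 ≈ -0.083333)
-6*2 + r = -6*2 - 1/12 = -12 - 1/12 = -145/12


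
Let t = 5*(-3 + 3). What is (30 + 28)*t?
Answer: 0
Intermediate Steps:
t = 0 (t = 5*0 = 0)
(30 + 28)*t = (30 + 28)*0 = 58*0 = 0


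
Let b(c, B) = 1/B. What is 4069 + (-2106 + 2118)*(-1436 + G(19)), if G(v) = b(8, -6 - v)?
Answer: -329087/25 ≈ -13163.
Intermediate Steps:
G(v) = 1/(-6 - v)
4069 + (-2106 + 2118)*(-1436 + G(19)) = 4069 + (-2106 + 2118)*(-1436 - 1/(6 + 19)) = 4069 + 12*(-1436 - 1/25) = 4069 + 12*(-35901/25) = 4069 - 430812/25 = -329087/25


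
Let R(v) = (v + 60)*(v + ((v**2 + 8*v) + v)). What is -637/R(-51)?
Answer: -637/18819 ≈ -0.033849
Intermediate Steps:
R(v) = (60 + v)*(v**2 + 10*v) (R(v) = (60 + v)*(v + (v**2 + 9*v)) = (60 + v)*(v**2 + 10*v))
-637/R(-51) = -637*(-1/(51*(600 + (-51)**2 + 70*(-51)))) = -637*(-1/(51*(600 + 2601 - 3570))) = -637/((-51*(-369))) = -637/18819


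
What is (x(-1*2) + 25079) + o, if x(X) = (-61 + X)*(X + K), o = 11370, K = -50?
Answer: 39725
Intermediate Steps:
x(X) = (-61 + X)*(-50 + X) (x(X) = (-61 + X)*(X - 50) = (-61 + X)*(-50 + X))
(x(-1*2) + 25079) + o = ((3050 + (-1*2)**2 - (-111)*2) + 25079) + 11370 = ((3050 + (-2)**2 - 111*(-2)) + 25079) + 11370 = ((3050 + 4 + 222) + 25079) + 11370 = (3276 + 25079) + 11370 = 28355 + 11370 = 39725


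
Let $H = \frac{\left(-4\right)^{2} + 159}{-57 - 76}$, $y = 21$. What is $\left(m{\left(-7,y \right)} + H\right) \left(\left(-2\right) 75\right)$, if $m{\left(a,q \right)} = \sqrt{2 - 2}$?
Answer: $\frac{3750}{19} \approx 197.37$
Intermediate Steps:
$H = - \frac{25}{19}$ ($H = \frac{16 + 159}{-133} = 175 \left(- \frac{1}{133}\right) = - \frac{25}{19} \approx -1.3158$)
$m{\left(a,q \right)} = 0$ ($m{\left(a,q \right)} = \sqrt{0} = 0$)
$\left(m{\left(-7,y \right)} + H\right) \left(\left(-2\right) 75\right) = \left(0 - \frac{25}{19}\right) \left(\left(-2\right) 75\right) = \left(- \frac{25}{19}\right) \left(-150\right) = \frac{3750}{19}$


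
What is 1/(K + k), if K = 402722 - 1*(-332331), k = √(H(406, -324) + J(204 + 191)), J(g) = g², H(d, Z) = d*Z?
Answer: 735053/540302888328 - √24481/540302888328 ≈ 1.3602e-6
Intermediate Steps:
H(d, Z) = Z*d
k = √24481 (k = √(-324*406 + (204 + 191)²) = √(-131544 + 395²) = √(-131544 + 156025) = √24481 ≈ 156.46)
K = 735053 (K = 402722 + 332331 = 735053)
1/(K + k) = 1/(735053 + √24481)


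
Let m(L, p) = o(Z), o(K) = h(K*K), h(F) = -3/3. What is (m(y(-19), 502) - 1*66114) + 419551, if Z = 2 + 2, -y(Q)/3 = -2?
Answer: 353436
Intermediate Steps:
h(F) = -1 (h(F) = -3*1/3 = -1)
y(Q) = 6 (y(Q) = -3*(-2) = 6)
Z = 4
o(K) = -1
m(L, p) = -1
(m(y(-19), 502) - 1*66114) + 419551 = (-1 - 1*66114) + 419551 = (-1 - 66114) + 419551 = -66115 + 419551 = 353436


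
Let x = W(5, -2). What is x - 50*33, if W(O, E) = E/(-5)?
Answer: -8248/5 ≈ -1649.6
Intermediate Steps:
W(O, E) = -E/5 (W(O, E) = E*(-⅕) = -E/5)
x = ⅖ (x = -⅕*(-2) = ⅖ ≈ 0.40000)
x - 50*33 = ⅖ - 50*33 = ⅖ - 1650 = -8248/5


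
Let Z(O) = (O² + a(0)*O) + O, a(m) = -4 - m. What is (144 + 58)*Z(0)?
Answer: 0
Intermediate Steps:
Z(O) = O² - 3*O (Z(O) = (O² + (-4 - 1*0)*O) + O = (O² + (-4 + 0)*O) + O = (O² - 4*O) + O = O² - 3*O)
(144 + 58)*Z(0) = (144 + 58)*(0*(-3 + 0)) = 202*(0*(-3)) = 202*0 = 0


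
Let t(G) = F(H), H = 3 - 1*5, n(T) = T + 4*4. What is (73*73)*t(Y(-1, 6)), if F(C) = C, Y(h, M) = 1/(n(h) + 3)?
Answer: -10658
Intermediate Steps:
n(T) = 16 + T (n(T) = T + 16 = 16 + T)
Y(h, M) = 1/(19 + h) (Y(h, M) = 1/((16 + h) + 3) = 1/(19 + h))
H = -2 (H = 3 - 5 = -2)
t(G) = -2
(73*73)*t(Y(-1, 6)) = (73*73)*(-2) = 5329*(-2) = -10658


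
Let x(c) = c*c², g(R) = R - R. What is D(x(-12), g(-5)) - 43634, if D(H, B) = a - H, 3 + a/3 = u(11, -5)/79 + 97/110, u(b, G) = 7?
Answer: -364216051/8690 ≈ -41912.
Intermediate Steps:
g(R) = 0
x(c) = c³
a = -52911/8690 (a = -9 + 3*(7/79 + 97/110) = -9 + 3*(8433/8690) = -9 + 25299/8690 = -52911/8690 ≈ -6.0887)
D(H, B) = -52911/8690 - H
D(x(-12), g(-5)) - 43634 = (-52911/8690 - 1*(-12)³) - 43634 = (-52911/8690 - 1*(-1728)) - 43634 = (-52911/8690 + 1728) - 43634 = 14963409/8690 - 43634 = -364216051/8690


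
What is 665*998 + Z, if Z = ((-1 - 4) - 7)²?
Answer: 663814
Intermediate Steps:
Z = 144 (Z = (-5 - 7)² = (-12)² = 144)
665*998 + Z = 665*998 + 144 = 663670 + 144 = 663814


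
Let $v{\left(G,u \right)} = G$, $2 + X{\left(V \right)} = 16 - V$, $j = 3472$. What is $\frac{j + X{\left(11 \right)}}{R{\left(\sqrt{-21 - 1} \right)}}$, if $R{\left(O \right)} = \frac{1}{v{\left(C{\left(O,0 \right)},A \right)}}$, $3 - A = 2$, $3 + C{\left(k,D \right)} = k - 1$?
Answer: $-13900 + 3475 i \sqrt{22} \approx -13900.0 + 16299.0 i$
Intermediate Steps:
$X{\left(V \right)} = 14 - V$ ($X{\left(V \right)} = -2 - \left(-16 + V\right) = 14 - V$)
$C{\left(k,D \right)} = -4 + k$ ($C{\left(k,D \right)} = -3 + \left(k - 1\right) = -3 + \left(-1 + k\right) = -4 + k$)
$A = 1$ ($A = 3 - 2 = 1$)
$R{\left(O \right)} = \frac{1}{-4 + O}$
$\frac{j + X{\left(11 \right)}}{R{\left(\sqrt{-21 - 1} \right)}} = \frac{3472 + \left(14 - 11\right)}{\frac{1}{-4 + \sqrt{-21 - 1}}} = \frac{3472 + \left(14 - 11\right)}{\frac{1}{-4 + \sqrt{-22}}} = \frac{3472 + 3}{\frac{1}{-4 + i \sqrt{22}}} = 3475 \left(-4 + i \sqrt{22}\right) = -13900 + 3475 i \sqrt{22}$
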